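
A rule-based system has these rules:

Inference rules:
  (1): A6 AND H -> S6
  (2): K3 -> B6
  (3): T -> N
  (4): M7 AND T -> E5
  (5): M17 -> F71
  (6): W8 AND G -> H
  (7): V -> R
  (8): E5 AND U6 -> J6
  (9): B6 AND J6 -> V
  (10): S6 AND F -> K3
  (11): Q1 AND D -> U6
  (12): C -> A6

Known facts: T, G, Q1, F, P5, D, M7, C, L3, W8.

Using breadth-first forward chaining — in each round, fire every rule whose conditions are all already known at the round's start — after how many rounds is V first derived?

Round 1: (3) [T -> N]; (4) [M7 AND T -> E5]; (6) [W8 AND G -> H]; (11) [Q1 AND D -> U6]; (12) [C -> A6]. New: N, E5, H, U6, A6.
Round 2: (1) [A6 AND H -> S6]; (8) [E5 AND U6 -> J6]. New: S6, J6.
Round 3: (10) [S6 AND F -> K3]. New: K3.
Round 4: (2) [K3 -> B6]. New: B6.
Round 5: (9) [B6 AND J6 -> V]. New: V.
V first appears in round 5.

5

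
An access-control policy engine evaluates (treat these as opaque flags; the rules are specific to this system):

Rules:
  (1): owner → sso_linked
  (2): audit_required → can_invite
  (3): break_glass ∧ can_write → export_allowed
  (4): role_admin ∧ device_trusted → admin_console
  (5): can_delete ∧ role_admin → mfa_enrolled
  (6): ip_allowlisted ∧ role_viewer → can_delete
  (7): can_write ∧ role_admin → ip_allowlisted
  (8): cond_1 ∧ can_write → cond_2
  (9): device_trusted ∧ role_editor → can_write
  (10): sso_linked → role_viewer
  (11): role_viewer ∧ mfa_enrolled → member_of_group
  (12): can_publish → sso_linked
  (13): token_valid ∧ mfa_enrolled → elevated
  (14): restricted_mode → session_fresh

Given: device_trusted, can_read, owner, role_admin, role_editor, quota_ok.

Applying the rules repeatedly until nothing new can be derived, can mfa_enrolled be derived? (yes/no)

yes

Round 1: (1) [owner → sso_linked]; (4) [role_admin ∧ device_trusted → admin_console]; (9) [device_trusted ∧ role_editor → can_write]. Adds sso_linked, admin_console, can_write.
Round 2: (7) [can_write ∧ role_admin → ip_allowlisted]; (10) [sso_linked → role_viewer]. Adds ip_allowlisted, role_viewer.
Round 3: (6) [ip_allowlisted ∧ role_viewer → can_delete]. Adds can_delete.
Round 4: (5) [can_delete ∧ role_admin → mfa_enrolled]. Adds mfa_enrolled.
Round 5: (11) [role_viewer ∧ mfa_enrolled → member_of_group]. Adds member_of_group.
mfa_enrolled appears in round 4, so it is derivable.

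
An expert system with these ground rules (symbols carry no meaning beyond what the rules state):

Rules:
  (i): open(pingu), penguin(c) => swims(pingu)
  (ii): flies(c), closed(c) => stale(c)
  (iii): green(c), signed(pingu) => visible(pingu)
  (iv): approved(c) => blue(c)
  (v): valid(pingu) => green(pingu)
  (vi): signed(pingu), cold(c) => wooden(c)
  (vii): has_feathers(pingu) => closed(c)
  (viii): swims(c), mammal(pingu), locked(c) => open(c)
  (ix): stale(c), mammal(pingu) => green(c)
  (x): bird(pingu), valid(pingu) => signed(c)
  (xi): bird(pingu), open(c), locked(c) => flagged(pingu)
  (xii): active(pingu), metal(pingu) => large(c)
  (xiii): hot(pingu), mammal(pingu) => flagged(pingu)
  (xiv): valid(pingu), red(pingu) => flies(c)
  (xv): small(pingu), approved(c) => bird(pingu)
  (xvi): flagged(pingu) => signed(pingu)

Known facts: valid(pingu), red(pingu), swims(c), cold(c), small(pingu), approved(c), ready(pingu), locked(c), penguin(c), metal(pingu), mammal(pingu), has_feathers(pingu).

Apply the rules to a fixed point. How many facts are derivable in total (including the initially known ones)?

25

Round 1: (iv) [approved(c) => blue(c)]; (v) [valid(pingu) => green(pingu)]; (vii) [has_feathers(pingu) => closed(c)]; (viii) [swims(c), mammal(pingu), locked(c) => open(c)]; (xiv) [valid(pingu), red(pingu) => flies(c)]; (xv) [small(pingu), approved(c) => bird(pingu)]. New: blue(c), green(pingu), closed(c), open(c), flies(c), bird(pingu).
Round 2: (ii) [flies(c), closed(c) => stale(c)]; (x) [bird(pingu), valid(pingu) => signed(c)]; (xi) [bird(pingu), open(c), locked(c) => flagged(pingu)]. New: stale(c), signed(c), flagged(pingu).
Round 3: (ix) [stale(c), mammal(pingu) => green(c)]; (xvi) [flagged(pingu) => signed(pingu)]. New: green(c), signed(pingu).
Round 4: (iii) [green(c), signed(pingu) => visible(pingu)]; (vi) [signed(pingu), cold(c) => wooden(c)]. New: visible(pingu), wooden(c).
Closure: {approved(c), bird(pingu), blue(c), closed(c), cold(c), flagged(pingu), flies(c), green(c), green(pingu), has_feathers(pingu), locked(c), mammal(pingu), metal(pingu), open(c), penguin(c), ready(pingu), red(pingu), signed(c), signed(pingu), small(pingu), stale(c), swims(c), valid(pingu), visible(pingu), wooden(c)} — 25 facts.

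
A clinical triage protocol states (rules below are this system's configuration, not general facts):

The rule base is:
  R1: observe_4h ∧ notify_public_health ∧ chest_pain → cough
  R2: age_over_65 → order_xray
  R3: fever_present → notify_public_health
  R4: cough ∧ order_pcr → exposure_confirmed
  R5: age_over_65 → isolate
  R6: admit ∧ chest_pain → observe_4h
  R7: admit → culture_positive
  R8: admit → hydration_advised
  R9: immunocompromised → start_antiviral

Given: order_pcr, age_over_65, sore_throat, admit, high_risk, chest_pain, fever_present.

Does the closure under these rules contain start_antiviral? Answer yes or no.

Round 1: R2 [age_over_65 → order_xray]; R3 [fever_present → notify_public_health]; R5 [age_over_65 → isolate]; R6 [admit ∧ chest_pain → observe_4h]; R7 [admit → culture_positive]; R8 [admit → hydration_advised]. Adds order_xray, notify_public_health, isolate, observe_4h, culture_positive, hydration_advised.
Round 2: R1 [observe_4h ∧ notify_public_health ∧ chest_pain → cough]. Adds cough.
Round 3: R4 [cough ∧ order_pcr → exposure_confirmed]. Adds exposure_confirmed.
Fixed point reached. start_antiviral is concluded only by R9; R9 needs immunocompromised (never derived).

no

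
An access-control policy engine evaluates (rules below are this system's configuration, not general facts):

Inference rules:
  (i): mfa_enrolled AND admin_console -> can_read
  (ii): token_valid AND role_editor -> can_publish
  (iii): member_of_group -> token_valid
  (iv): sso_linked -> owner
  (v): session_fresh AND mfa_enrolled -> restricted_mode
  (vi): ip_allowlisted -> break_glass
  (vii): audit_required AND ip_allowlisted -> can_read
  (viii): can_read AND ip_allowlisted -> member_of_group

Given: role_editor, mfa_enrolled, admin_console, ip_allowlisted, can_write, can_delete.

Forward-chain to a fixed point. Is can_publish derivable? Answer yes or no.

yes

Round 1: (i) [mfa_enrolled AND admin_console -> can_read]; (vi) [ip_allowlisted -> break_glass]. Adds can_read, break_glass.
Round 2: (viii) [can_read AND ip_allowlisted -> member_of_group]. Adds member_of_group.
Round 3: (iii) [member_of_group -> token_valid]. Adds token_valid.
Round 4: (ii) [token_valid AND role_editor -> can_publish]. Adds can_publish.
can_publish appears in round 4, so it is derivable.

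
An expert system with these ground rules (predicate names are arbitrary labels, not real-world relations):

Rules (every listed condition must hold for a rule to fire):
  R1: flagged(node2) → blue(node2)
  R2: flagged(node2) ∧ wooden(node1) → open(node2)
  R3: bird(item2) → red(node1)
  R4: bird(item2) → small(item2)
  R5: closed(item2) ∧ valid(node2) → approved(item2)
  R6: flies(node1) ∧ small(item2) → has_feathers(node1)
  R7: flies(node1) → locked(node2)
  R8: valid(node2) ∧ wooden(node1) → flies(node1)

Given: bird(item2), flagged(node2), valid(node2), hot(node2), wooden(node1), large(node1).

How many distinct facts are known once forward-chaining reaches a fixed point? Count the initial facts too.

13

Round 1: R1 [flagged(node2) → blue(node2)]; R2 [flagged(node2) ∧ wooden(node1) → open(node2)]; R3 [bird(item2) → red(node1)]; R4 [bird(item2) → small(item2)]; R8 [valid(node2) ∧ wooden(node1) → flies(node1)]. Adds blue(node2), open(node2), red(node1), small(item2), flies(node1).
Round 2: R6 [flies(node1) ∧ small(item2) → has_feathers(node1)]; R7 [flies(node1) → locked(node2)]. Adds has_feathers(node1), locked(node2).
Closure: {bird(item2), blue(node2), flagged(node2), flies(node1), has_feathers(node1), hot(node2), large(node1), locked(node2), open(node2), red(node1), small(item2), valid(node2), wooden(node1)} — 13 facts.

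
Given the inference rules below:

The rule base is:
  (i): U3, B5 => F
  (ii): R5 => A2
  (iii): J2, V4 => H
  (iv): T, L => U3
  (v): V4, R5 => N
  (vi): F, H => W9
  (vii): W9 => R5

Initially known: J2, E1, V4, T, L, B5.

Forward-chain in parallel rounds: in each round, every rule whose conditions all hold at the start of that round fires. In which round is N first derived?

Round 1: (iii) [J2, V4 => H]; (iv) [T, L => U3]. New: H, U3.
Round 2: (i) [U3, B5 => F]. New: F.
Round 3: (vi) [F, H => W9]. New: W9.
Round 4: (vii) [W9 => R5]. New: R5.
Round 5: (ii) [R5 => A2]; (v) [V4, R5 => N]. New: A2, N.
N first appears in round 5.

5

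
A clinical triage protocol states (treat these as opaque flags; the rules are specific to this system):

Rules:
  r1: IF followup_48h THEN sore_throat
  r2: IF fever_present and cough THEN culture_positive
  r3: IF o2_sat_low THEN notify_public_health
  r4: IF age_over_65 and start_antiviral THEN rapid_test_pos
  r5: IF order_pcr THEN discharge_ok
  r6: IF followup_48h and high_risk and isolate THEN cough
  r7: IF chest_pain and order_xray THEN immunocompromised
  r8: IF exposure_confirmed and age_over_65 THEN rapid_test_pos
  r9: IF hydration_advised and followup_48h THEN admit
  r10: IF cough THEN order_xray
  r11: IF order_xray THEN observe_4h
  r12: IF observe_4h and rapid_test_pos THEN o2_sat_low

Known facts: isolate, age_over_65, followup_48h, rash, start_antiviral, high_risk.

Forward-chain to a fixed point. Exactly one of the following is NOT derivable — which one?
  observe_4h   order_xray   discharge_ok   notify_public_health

discharge_ok

Round 1 — r1, r4, r6, derive sore_throat, rapid_test_pos, cough.
Round 2 — r10, derive order_xray.
Round 3 — r11, derive observe_4h.
Round 4 — r12, derive o2_sat_low.
Round 5 — r3, derive notify_public_health.
Derived: observe_4h (round 3), notify_public_health (round 5), order_xray (round 2). discharge_ok never appears in any round.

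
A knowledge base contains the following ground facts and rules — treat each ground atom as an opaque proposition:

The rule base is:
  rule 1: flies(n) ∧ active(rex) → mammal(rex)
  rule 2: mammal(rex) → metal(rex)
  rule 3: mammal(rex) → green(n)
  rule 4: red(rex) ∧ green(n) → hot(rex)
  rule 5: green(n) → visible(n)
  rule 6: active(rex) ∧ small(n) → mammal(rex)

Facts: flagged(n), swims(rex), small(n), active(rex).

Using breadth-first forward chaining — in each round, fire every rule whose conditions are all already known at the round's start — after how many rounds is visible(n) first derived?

3

Round 1: rule 6 [active(rex) ∧ small(n) → mammal(rex)]. Adds mammal(rex).
Round 2: rule 2 [mammal(rex) → metal(rex)]; rule 3 [mammal(rex) → green(n)]. Adds metal(rex), green(n).
Round 3: rule 5 [green(n) → visible(n)]. Adds visible(n).
visible(n) first appears in round 3.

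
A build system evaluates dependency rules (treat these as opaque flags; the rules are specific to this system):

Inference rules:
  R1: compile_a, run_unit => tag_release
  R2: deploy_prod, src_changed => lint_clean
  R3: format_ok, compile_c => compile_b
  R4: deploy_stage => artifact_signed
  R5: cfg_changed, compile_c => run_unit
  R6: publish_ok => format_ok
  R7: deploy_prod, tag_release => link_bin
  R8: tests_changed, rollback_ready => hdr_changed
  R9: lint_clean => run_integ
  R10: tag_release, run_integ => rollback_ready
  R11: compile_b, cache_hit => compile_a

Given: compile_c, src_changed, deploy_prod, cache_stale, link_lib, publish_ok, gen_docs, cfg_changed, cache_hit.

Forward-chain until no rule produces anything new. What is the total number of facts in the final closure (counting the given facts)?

18

Round 1 — R2, R5, R6, derive lint_clean, run_unit, format_ok.
Round 2 — R3, R9, derive compile_b, run_integ.
Round 3 — R11, derive compile_a.
Round 4 — R1, derive tag_release.
Round 5 — R7, R10, derive link_bin, rollback_ready.
Closure: {cache_hit, cache_stale, cfg_changed, compile_a, compile_b, compile_c, deploy_prod, format_ok, gen_docs, link_bin, link_lib, lint_clean, publish_ok, rollback_ready, run_integ, run_unit, src_changed, tag_release} — 18 facts.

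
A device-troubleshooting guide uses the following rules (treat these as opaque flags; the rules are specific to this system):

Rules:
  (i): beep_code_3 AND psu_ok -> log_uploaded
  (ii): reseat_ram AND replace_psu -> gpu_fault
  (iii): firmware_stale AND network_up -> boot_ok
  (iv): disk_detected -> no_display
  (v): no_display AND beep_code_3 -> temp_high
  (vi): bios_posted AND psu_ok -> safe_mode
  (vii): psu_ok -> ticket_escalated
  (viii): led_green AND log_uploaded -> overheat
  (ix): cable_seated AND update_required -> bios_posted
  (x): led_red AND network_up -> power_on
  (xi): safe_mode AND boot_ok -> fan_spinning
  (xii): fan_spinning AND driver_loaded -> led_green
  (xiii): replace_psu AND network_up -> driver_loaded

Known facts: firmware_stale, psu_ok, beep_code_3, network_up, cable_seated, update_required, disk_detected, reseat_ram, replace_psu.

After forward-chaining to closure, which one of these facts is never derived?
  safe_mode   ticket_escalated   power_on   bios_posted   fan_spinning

power_on

[1] (i) [beep_code_3 AND psu_ok -> log_uploaded]; (ii) [reseat_ram AND replace_psu -> gpu_fault]; (iii) [firmware_stale AND network_up -> boot_ok]; (iv) [disk_detected -> no_display]; (vii) [psu_ok -> ticket_escalated]; (ix) [cable_seated AND update_required -> bios_posted]; (xiii) [replace_psu AND network_up -> driver_loaded]. ⇒ new: log_uploaded, gpu_fault, boot_ok, no_display, ticket_escalated, bios_posted, driver_loaded.
[2] (v) [no_display AND beep_code_3 -> temp_high]; (vi) [bios_posted AND psu_ok -> safe_mode]. ⇒ new: temp_high, safe_mode.
[3] (xi) [safe_mode AND boot_ok -> fan_spinning]. ⇒ new: fan_spinning.
[4] (xii) [fan_spinning AND driver_loaded -> led_green]. ⇒ new: led_green.
[5] (viii) [led_green AND log_uploaded -> overheat]. ⇒ new: overheat.
Derived: safe_mode (round 2), bios_posted (round 1), ticket_escalated (round 1), fan_spinning (round 3). power_on never appears in any round.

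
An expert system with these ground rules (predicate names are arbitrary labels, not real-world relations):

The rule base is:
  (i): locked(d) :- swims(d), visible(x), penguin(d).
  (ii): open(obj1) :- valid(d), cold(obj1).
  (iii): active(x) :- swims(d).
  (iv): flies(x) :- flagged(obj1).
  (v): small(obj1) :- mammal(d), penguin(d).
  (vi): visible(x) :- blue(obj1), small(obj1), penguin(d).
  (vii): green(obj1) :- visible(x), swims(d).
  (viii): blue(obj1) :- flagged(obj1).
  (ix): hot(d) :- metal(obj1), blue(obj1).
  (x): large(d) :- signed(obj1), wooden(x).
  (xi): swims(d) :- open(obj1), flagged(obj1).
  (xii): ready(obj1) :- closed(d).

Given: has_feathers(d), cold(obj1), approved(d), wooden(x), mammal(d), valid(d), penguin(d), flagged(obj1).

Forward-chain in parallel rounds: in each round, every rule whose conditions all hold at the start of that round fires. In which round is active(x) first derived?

3

Round 1: (ii) [open(obj1) :- valid(d), cold(obj1).]; (iv) [flies(x) :- flagged(obj1).]; (v) [small(obj1) :- mammal(d), penguin(d).]; (viii) [blue(obj1) :- flagged(obj1).]. New: open(obj1), flies(x), small(obj1), blue(obj1).
Round 2: (vi) [visible(x) :- blue(obj1), small(obj1), penguin(d).]; (xi) [swims(d) :- open(obj1), flagged(obj1).]. New: visible(x), swims(d).
Round 3: (i) [locked(d) :- swims(d), visible(x), penguin(d).]; (iii) [active(x) :- swims(d).]; (vii) [green(obj1) :- visible(x), swims(d).]. New: locked(d), active(x), green(obj1).
active(x) first appears in round 3.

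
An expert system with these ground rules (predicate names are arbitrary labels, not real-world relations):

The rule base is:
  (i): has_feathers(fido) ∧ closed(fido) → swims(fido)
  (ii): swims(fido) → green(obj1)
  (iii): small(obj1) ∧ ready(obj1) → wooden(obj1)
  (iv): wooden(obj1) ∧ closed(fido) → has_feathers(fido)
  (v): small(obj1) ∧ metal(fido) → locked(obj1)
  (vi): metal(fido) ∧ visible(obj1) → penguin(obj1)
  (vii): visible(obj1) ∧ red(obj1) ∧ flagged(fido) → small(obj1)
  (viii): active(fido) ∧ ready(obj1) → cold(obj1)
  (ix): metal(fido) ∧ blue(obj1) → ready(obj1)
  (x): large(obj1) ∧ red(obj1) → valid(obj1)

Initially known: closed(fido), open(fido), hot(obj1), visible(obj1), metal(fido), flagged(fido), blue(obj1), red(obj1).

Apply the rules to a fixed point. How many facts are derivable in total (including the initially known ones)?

16

Round 1: (vi) [metal(fido) ∧ visible(obj1) → penguin(obj1)]; (vii) [visible(obj1) ∧ red(obj1) ∧ flagged(fido) → small(obj1)]; (ix) [metal(fido) ∧ blue(obj1) → ready(obj1)]. New: penguin(obj1), small(obj1), ready(obj1).
Round 2: (iii) [small(obj1) ∧ ready(obj1) → wooden(obj1)]; (v) [small(obj1) ∧ metal(fido) → locked(obj1)]. New: wooden(obj1), locked(obj1).
Round 3: (iv) [wooden(obj1) ∧ closed(fido) → has_feathers(fido)]. New: has_feathers(fido).
Round 4: (i) [has_feathers(fido) ∧ closed(fido) → swims(fido)]. New: swims(fido).
Round 5: (ii) [swims(fido) → green(obj1)]. New: green(obj1).
Closure: {blue(obj1), closed(fido), flagged(fido), green(obj1), has_feathers(fido), hot(obj1), locked(obj1), metal(fido), open(fido), penguin(obj1), ready(obj1), red(obj1), small(obj1), swims(fido), visible(obj1), wooden(obj1)} — 16 facts.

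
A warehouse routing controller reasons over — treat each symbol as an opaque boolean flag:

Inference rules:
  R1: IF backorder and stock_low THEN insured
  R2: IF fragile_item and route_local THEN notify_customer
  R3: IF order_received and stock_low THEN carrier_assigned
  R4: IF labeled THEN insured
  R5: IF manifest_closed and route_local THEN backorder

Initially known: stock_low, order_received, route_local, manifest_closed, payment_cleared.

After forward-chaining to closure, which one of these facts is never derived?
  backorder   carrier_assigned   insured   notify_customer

Round 1 — R3, R5, derive carrier_assigned, backorder.
Round 2 — R1, derive insured.
Derived: carrier_assigned (round 1), insured (round 2), backorder (round 1). notify_customer never appears in any round.

notify_customer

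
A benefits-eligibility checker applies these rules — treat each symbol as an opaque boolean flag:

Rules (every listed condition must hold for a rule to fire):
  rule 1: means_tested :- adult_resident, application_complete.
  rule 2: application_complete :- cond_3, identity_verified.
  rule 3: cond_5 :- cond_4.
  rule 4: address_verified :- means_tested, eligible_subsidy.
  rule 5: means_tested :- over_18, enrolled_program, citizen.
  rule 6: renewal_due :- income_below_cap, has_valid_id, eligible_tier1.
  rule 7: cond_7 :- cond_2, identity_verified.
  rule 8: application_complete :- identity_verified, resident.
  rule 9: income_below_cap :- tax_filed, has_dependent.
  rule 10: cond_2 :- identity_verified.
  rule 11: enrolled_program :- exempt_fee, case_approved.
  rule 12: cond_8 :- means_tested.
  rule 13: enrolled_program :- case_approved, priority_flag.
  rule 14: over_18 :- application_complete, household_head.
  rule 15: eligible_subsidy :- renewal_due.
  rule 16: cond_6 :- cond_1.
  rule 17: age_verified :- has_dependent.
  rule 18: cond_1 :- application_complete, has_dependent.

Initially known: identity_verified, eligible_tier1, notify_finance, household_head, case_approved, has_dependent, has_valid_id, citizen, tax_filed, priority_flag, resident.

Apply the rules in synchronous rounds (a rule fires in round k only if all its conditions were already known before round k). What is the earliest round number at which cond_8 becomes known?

Round 1: rule 8 [application_complete :- identity_verified, resident.]; rule 9 [income_below_cap :- tax_filed, has_dependent.]; rule 10 [cond_2 :- identity_verified.]; rule 13 [enrolled_program :- case_approved, priority_flag.]; rule 17 [age_verified :- has_dependent.]. Adds application_complete, income_below_cap, cond_2, enrolled_program, age_verified.
Round 2: rule 6 [renewal_due :- income_below_cap, has_valid_id, eligible_tier1.]; rule 7 [cond_7 :- cond_2, identity_verified.]; rule 14 [over_18 :- application_complete, household_head.]; rule 18 [cond_1 :- application_complete, has_dependent.]. Adds renewal_due, cond_7, over_18, cond_1.
Round 3: rule 5 [means_tested :- over_18, enrolled_program, citizen.]; rule 15 [eligible_subsidy :- renewal_due.]; rule 16 [cond_6 :- cond_1.]. Adds means_tested, eligible_subsidy, cond_6.
Round 4: rule 4 [address_verified :- means_tested, eligible_subsidy.]; rule 12 [cond_8 :- means_tested.]. Adds address_verified, cond_8.
cond_8 first appears in round 4.

4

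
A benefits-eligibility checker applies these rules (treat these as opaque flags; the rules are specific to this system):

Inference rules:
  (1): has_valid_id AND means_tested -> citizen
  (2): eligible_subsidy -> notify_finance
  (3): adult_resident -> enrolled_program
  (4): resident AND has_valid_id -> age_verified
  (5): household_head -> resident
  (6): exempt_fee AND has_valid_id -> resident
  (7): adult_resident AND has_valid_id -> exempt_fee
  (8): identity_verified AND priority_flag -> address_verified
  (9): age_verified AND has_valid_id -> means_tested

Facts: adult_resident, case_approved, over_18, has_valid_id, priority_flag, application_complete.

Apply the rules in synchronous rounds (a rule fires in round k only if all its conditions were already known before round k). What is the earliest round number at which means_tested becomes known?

Round 1: (3) [adult_resident -> enrolled_program]; (7) [adult_resident AND has_valid_id -> exempt_fee]. Adds enrolled_program, exempt_fee.
Round 2: (6) [exempt_fee AND has_valid_id -> resident]. Adds resident.
Round 3: (4) [resident AND has_valid_id -> age_verified]. Adds age_verified.
Round 4: (9) [age_verified AND has_valid_id -> means_tested]. Adds means_tested.
means_tested first appears in round 4.

4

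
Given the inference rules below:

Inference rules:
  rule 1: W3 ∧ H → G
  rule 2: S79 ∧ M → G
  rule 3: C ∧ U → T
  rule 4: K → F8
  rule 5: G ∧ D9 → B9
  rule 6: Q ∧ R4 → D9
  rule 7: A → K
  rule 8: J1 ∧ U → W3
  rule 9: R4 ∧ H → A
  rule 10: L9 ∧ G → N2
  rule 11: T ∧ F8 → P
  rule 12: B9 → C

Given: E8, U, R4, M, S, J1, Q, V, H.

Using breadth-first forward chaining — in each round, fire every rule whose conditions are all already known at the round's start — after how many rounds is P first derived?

Round 1 — rule 6, rule 8, rule 9, derive D9, W3, A.
Round 2 — rule 1, rule 7, derive G, K.
Round 3 — rule 4, rule 5, derive F8, B9.
Round 4 — rule 12, derive C.
Round 5 — rule 3, derive T.
Round 6 — rule 11, derive P.
P first appears in round 6.

6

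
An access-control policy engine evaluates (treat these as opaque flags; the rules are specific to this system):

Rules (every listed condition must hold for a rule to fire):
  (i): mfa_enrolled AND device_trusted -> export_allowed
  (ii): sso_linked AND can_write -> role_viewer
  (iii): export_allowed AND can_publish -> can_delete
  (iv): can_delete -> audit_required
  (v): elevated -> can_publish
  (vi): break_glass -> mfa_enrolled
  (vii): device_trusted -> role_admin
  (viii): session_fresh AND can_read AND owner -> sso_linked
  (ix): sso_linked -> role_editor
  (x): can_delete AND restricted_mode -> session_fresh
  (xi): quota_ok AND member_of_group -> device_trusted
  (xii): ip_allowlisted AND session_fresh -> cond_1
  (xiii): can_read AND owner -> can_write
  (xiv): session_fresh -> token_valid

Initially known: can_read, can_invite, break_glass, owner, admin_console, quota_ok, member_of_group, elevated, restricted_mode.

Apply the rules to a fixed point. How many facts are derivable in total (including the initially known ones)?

Round 1 — (v), (vi), (xi), (xiii), derive can_publish, mfa_enrolled, device_trusted, can_write.
Round 2 — (i), (vii), derive export_allowed, role_admin.
Round 3 — (iii), derive can_delete.
Round 4 — (iv), (x), derive audit_required, session_fresh.
Round 5 — (viii), (xiv), derive sso_linked, token_valid.
Round 6 — (ii), (ix), derive role_viewer, role_editor.
Closure: {admin_console, audit_required, break_glass, can_delete, can_invite, can_publish, can_read, can_write, device_trusted, elevated, export_allowed, member_of_group, mfa_enrolled, owner, quota_ok, restricted_mode, role_admin, role_editor, role_viewer, session_fresh, sso_linked, token_valid} — 22 facts.

22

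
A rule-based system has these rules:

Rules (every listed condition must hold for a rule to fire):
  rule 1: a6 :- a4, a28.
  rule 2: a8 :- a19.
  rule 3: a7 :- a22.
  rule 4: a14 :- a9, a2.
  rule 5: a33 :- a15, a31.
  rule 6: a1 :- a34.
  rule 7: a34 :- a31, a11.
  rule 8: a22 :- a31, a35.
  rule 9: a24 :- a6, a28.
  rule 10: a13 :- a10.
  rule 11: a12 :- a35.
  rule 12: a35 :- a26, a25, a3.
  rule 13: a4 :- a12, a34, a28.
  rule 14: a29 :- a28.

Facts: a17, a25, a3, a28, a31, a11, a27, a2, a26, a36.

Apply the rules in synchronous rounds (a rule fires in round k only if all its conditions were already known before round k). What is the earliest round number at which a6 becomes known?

4

Round 1 fires rule 7, rule 12, rule 14, giving a34, a35, a29.
Round 2 fires rule 6, rule 8, rule 11, giving a1, a22, a12.
Round 3 fires rule 3, rule 13, giving a7, a4.
Round 4 fires rule 1, giving a6.
a6 first appears in round 4.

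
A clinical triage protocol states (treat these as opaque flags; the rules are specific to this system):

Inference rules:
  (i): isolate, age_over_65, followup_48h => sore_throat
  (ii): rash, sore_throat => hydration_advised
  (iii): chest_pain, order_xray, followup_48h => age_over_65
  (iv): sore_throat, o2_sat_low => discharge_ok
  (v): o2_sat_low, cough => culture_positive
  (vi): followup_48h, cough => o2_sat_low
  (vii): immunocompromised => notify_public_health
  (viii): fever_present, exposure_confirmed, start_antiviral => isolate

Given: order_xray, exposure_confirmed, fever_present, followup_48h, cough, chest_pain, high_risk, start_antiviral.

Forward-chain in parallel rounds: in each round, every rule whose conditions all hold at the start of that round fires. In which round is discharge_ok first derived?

Round 1: (iii) [chest_pain, order_xray, followup_48h => age_over_65]; (vi) [followup_48h, cough => o2_sat_low]; (viii) [fever_present, exposure_confirmed, start_antiviral => isolate]. New: age_over_65, o2_sat_low, isolate.
Round 2: (i) [isolate, age_over_65, followup_48h => sore_throat]; (v) [o2_sat_low, cough => culture_positive]. New: sore_throat, culture_positive.
Round 3: (iv) [sore_throat, o2_sat_low => discharge_ok]. New: discharge_ok.
discharge_ok first appears in round 3.

3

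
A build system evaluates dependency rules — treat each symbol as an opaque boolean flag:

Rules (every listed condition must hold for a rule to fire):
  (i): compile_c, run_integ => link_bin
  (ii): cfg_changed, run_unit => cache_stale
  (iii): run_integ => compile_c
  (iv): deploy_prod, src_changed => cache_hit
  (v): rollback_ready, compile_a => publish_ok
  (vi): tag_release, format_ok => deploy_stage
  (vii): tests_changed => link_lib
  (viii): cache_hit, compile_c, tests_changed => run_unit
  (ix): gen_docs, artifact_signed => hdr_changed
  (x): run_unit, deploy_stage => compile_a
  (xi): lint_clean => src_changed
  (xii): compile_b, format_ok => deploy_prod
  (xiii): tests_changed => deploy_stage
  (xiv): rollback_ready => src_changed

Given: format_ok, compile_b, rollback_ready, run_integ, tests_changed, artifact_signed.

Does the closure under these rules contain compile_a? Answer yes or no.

yes

Round 1 fires (iii), (vii), (xii), (xiii), (xiv), giving compile_c, link_lib, deploy_prod, deploy_stage, src_changed.
Round 2 fires (i), (iv), giving link_bin, cache_hit.
Round 3 fires (viii), giving run_unit.
Round 4 fires (x), giving compile_a.
Round 5 fires (v), giving publish_ok.
compile_a appears in round 4, so it is derivable.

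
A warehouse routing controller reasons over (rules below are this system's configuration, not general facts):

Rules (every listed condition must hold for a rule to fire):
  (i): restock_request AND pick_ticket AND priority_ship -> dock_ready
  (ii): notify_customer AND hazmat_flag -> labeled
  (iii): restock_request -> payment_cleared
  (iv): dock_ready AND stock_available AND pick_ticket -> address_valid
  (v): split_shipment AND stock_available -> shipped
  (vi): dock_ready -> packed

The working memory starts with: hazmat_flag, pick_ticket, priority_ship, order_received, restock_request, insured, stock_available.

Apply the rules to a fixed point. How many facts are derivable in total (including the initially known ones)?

11

Round 1 — (i), (iii), derive dock_ready, payment_cleared.
Round 2 — (iv), (vi), derive address_valid, packed.
Closure: {address_valid, dock_ready, hazmat_flag, insured, order_received, packed, payment_cleared, pick_ticket, priority_ship, restock_request, stock_available} — 11 facts.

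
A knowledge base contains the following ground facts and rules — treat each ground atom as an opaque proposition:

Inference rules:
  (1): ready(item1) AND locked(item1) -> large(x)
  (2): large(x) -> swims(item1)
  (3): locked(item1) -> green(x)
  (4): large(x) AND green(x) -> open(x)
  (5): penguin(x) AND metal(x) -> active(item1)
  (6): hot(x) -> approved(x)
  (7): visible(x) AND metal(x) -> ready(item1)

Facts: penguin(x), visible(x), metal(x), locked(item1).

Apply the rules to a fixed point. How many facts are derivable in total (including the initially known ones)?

Round 1 — (3), (5), (7), derive green(x), active(item1), ready(item1).
Round 2 — (1), derive large(x).
Round 3 — (2), (4), derive swims(item1), open(x).
Closure: {active(item1), green(x), large(x), locked(item1), metal(x), open(x), penguin(x), ready(item1), swims(item1), visible(x)} — 10 facts.

10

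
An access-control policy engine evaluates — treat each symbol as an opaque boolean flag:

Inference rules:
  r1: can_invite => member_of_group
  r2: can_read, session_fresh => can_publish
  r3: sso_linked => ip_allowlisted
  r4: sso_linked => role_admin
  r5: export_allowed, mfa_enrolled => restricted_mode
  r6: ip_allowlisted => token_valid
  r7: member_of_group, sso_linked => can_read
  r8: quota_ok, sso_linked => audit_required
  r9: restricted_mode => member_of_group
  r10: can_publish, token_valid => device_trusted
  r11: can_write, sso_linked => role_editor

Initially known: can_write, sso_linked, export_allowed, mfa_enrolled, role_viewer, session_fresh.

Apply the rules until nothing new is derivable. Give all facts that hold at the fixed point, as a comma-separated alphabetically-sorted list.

can_publish, can_read, can_write, device_trusted, export_allowed, ip_allowlisted, member_of_group, mfa_enrolled, restricted_mode, role_admin, role_editor, role_viewer, session_fresh, sso_linked, token_valid

Round 1: r3 [sso_linked => ip_allowlisted]; r4 [sso_linked => role_admin]; r5 [export_allowed, mfa_enrolled => restricted_mode]; r11 [can_write, sso_linked => role_editor]. Adds ip_allowlisted, role_admin, restricted_mode, role_editor.
Round 2: r6 [ip_allowlisted => token_valid]; r9 [restricted_mode => member_of_group]. Adds token_valid, member_of_group.
Round 3: r7 [member_of_group, sso_linked => can_read]. Adds can_read.
Round 4: r2 [can_read, session_fresh => can_publish]. Adds can_publish.
Round 5: r10 [can_publish, token_valid => device_trusted]. Adds device_trusted.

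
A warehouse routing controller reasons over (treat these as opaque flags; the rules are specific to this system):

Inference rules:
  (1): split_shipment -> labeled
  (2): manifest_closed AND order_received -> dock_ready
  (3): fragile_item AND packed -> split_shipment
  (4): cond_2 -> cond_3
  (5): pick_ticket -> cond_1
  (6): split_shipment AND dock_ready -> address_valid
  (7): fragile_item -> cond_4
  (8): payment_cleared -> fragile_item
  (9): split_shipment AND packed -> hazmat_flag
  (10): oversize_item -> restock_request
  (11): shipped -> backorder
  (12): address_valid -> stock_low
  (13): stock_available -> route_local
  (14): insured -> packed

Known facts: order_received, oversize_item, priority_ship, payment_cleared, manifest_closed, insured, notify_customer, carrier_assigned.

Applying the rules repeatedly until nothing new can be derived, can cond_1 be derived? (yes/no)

no

Round 1 fires (2), (8), (10), (14), giving dock_ready, fragile_item, restock_request, packed.
Round 2 fires (3), (7), giving split_shipment, cond_4.
Round 3 fires (1), (6), (9), giving labeled, address_valid, hazmat_flag.
Round 4 fires (12), giving stock_low.
Fixed point reached. cond_1 is concluded only by (5); (5) needs pick_ticket (never derived).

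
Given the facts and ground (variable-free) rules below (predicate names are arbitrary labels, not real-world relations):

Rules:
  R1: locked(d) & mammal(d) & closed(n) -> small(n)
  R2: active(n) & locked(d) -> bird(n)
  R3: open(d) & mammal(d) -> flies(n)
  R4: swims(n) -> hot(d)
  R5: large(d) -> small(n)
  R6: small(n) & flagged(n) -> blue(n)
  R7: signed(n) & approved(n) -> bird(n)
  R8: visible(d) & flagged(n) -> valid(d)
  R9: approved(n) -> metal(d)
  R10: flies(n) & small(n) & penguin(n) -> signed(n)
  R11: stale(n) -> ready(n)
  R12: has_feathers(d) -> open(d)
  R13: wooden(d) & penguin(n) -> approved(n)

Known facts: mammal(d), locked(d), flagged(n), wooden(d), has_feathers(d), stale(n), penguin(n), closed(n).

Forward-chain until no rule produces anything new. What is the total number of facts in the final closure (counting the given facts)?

17

Round 1: R1 [locked(d) & mammal(d) & closed(n) -> small(n)]; R11 [stale(n) -> ready(n)]; R12 [has_feathers(d) -> open(d)]; R13 [wooden(d) & penguin(n) -> approved(n)]. Adds small(n), ready(n), open(d), approved(n).
Round 2: R3 [open(d) & mammal(d) -> flies(n)]; R6 [small(n) & flagged(n) -> blue(n)]; R9 [approved(n) -> metal(d)]. Adds flies(n), blue(n), metal(d).
Round 3: R10 [flies(n) & small(n) & penguin(n) -> signed(n)]. Adds signed(n).
Round 4: R7 [signed(n) & approved(n) -> bird(n)]. Adds bird(n).
Closure: {approved(n), bird(n), blue(n), closed(n), flagged(n), flies(n), has_feathers(d), locked(d), mammal(d), metal(d), open(d), penguin(n), ready(n), signed(n), small(n), stale(n), wooden(d)} — 17 facts.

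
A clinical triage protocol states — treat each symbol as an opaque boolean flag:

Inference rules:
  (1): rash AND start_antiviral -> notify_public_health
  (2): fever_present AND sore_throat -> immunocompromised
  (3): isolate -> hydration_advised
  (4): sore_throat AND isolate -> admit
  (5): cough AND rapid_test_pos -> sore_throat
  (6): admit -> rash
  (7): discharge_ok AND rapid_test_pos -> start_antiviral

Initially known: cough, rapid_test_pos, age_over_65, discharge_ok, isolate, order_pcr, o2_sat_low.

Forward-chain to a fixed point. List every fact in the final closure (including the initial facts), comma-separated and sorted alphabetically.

Round 1 — (3), (5), (7), derive hydration_advised, sore_throat, start_antiviral.
Round 2 — (4), derive admit.
Round 3 — (6), derive rash.
Round 4 — (1), derive notify_public_health.

admit, age_over_65, cough, discharge_ok, hydration_advised, isolate, notify_public_health, o2_sat_low, order_pcr, rapid_test_pos, rash, sore_throat, start_antiviral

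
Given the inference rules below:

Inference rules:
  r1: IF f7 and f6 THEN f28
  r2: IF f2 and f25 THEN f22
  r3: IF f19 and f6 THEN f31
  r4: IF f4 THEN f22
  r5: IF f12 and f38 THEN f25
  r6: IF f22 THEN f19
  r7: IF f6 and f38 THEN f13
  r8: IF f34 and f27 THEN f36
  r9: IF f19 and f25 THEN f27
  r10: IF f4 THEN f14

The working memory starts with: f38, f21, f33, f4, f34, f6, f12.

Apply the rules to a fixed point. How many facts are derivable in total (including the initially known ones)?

[1] r4 [IF f4 THEN f22]; r5 [IF f12 and f38 THEN f25]; r7 [IF f6 and f38 THEN f13]; r10 [IF f4 THEN f14]. ⇒ new: f22, f25, f13, f14.
[2] r6 [IF f22 THEN f19]. ⇒ new: f19.
[3] r3 [IF f19 and f6 THEN f31]; r9 [IF f19 and f25 THEN f27]. ⇒ new: f31, f27.
[4] r8 [IF f34 and f27 THEN f36]. ⇒ new: f36.
Closure: {f12, f13, f14, f19, f21, f22, f25, f27, f31, f33, f34, f36, f38, f4, f6} — 15 facts.

15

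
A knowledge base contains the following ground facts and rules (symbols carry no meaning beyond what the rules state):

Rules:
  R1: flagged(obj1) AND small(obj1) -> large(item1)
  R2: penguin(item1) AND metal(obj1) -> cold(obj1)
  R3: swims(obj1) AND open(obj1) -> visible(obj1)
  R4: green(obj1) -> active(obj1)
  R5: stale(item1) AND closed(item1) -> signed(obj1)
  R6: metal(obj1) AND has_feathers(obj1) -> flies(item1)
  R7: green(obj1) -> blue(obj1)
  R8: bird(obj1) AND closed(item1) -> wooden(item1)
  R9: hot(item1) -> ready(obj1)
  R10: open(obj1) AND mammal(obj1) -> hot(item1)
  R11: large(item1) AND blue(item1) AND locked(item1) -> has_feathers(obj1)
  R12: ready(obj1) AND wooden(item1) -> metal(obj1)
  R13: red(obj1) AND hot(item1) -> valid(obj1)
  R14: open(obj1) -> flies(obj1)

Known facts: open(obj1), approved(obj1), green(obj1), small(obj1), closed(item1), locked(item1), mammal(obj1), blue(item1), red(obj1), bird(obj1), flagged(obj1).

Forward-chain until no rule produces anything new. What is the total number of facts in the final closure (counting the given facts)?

Round 1: R1 [flagged(obj1) AND small(obj1) -> large(item1)]; R4 [green(obj1) -> active(obj1)]; R7 [green(obj1) -> blue(obj1)]; R8 [bird(obj1) AND closed(item1) -> wooden(item1)]; R10 [open(obj1) AND mammal(obj1) -> hot(item1)]; R14 [open(obj1) -> flies(obj1)]. Adds large(item1), active(obj1), blue(obj1), wooden(item1), hot(item1), flies(obj1).
Round 2: R9 [hot(item1) -> ready(obj1)]; R11 [large(item1) AND blue(item1) AND locked(item1) -> has_feathers(obj1)]; R13 [red(obj1) AND hot(item1) -> valid(obj1)]. Adds ready(obj1), has_feathers(obj1), valid(obj1).
Round 3: R12 [ready(obj1) AND wooden(item1) -> metal(obj1)]. Adds metal(obj1).
Round 4: R6 [metal(obj1) AND has_feathers(obj1) -> flies(item1)]. Adds flies(item1).
Closure: {active(obj1), approved(obj1), bird(obj1), blue(item1), blue(obj1), closed(item1), flagged(obj1), flies(item1), flies(obj1), green(obj1), has_feathers(obj1), hot(item1), large(item1), locked(item1), mammal(obj1), metal(obj1), open(obj1), ready(obj1), red(obj1), small(obj1), valid(obj1), wooden(item1)} — 22 facts.

22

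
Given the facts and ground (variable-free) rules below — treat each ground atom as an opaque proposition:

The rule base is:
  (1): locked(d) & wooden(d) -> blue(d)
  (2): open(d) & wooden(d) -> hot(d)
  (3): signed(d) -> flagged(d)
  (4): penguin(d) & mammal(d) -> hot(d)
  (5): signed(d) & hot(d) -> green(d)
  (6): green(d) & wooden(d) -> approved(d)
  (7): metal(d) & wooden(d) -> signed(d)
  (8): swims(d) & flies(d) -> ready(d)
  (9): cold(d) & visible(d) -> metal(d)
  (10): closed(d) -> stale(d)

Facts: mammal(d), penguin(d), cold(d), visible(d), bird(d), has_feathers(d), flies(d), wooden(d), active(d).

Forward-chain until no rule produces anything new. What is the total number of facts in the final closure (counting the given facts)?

15

Round 1: (4) [penguin(d) & mammal(d) -> hot(d)]; (9) [cold(d) & visible(d) -> metal(d)]. Adds hot(d), metal(d).
Round 2: (7) [metal(d) & wooden(d) -> signed(d)]. Adds signed(d).
Round 3: (3) [signed(d) -> flagged(d)]; (5) [signed(d) & hot(d) -> green(d)]. Adds flagged(d), green(d).
Round 4: (6) [green(d) & wooden(d) -> approved(d)]. Adds approved(d).
Closure: {active(d), approved(d), bird(d), cold(d), flagged(d), flies(d), green(d), has_feathers(d), hot(d), mammal(d), metal(d), penguin(d), signed(d), visible(d), wooden(d)} — 15 facts.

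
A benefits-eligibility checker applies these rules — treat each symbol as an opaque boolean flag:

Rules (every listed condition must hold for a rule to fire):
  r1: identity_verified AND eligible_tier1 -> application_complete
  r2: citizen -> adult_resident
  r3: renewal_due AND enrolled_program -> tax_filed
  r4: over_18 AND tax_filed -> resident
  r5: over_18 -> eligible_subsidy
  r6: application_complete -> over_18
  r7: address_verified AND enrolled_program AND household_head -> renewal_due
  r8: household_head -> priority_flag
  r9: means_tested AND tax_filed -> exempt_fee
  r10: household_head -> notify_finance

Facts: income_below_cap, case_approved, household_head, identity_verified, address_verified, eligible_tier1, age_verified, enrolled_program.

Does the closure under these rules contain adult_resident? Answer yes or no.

no

Round 1: r1 [identity_verified AND eligible_tier1 -> application_complete]; r7 [address_verified AND enrolled_program AND household_head -> renewal_due]; r8 [household_head -> priority_flag]; r10 [household_head -> notify_finance]. New: application_complete, renewal_due, priority_flag, notify_finance.
Round 2: r3 [renewal_due AND enrolled_program -> tax_filed]; r6 [application_complete -> over_18]. New: tax_filed, over_18.
Round 3: r4 [over_18 AND tax_filed -> resident]; r5 [over_18 -> eligible_subsidy]. New: resident, eligible_subsidy.
Fixed point reached. adult_resident is concluded only by r2; r2 needs citizen (never derived).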